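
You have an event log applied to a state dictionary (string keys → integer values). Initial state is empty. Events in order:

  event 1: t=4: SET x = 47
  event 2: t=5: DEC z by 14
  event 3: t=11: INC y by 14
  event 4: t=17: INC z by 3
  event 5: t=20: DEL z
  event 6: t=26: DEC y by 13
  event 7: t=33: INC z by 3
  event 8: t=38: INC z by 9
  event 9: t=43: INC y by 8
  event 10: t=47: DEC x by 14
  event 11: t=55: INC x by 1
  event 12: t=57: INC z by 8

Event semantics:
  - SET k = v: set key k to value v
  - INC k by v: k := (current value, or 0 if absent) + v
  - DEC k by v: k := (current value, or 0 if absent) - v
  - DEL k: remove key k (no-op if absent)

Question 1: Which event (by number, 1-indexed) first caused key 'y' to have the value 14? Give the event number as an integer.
Looking for first event where y becomes 14:
  event 3: y (absent) -> 14  <-- first match

Answer: 3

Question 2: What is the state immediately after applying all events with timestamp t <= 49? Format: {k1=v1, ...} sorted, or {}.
Apply events with t <= 49 (10 events):
  after event 1 (t=4: SET x = 47): {x=47}
  after event 2 (t=5: DEC z by 14): {x=47, z=-14}
  after event 3 (t=11: INC y by 14): {x=47, y=14, z=-14}
  after event 4 (t=17: INC z by 3): {x=47, y=14, z=-11}
  after event 5 (t=20: DEL z): {x=47, y=14}
  after event 6 (t=26: DEC y by 13): {x=47, y=1}
  after event 7 (t=33: INC z by 3): {x=47, y=1, z=3}
  after event 8 (t=38: INC z by 9): {x=47, y=1, z=12}
  after event 9 (t=43: INC y by 8): {x=47, y=9, z=12}
  after event 10 (t=47: DEC x by 14): {x=33, y=9, z=12}

Answer: {x=33, y=9, z=12}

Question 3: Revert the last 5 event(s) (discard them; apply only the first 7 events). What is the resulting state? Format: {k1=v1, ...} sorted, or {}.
Keep first 7 events (discard last 5):
  after event 1 (t=4: SET x = 47): {x=47}
  after event 2 (t=5: DEC z by 14): {x=47, z=-14}
  after event 3 (t=11: INC y by 14): {x=47, y=14, z=-14}
  after event 4 (t=17: INC z by 3): {x=47, y=14, z=-11}
  after event 5 (t=20: DEL z): {x=47, y=14}
  after event 6 (t=26: DEC y by 13): {x=47, y=1}
  after event 7 (t=33: INC z by 3): {x=47, y=1, z=3}

Answer: {x=47, y=1, z=3}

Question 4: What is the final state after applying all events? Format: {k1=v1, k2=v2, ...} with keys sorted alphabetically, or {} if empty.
  after event 1 (t=4: SET x = 47): {x=47}
  after event 2 (t=5: DEC z by 14): {x=47, z=-14}
  after event 3 (t=11: INC y by 14): {x=47, y=14, z=-14}
  after event 4 (t=17: INC z by 3): {x=47, y=14, z=-11}
  after event 5 (t=20: DEL z): {x=47, y=14}
  after event 6 (t=26: DEC y by 13): {x=47, y=1}
  after event 7 (t=33: INC z by 3): {x=47, y=1, z=3}
  after event 8 (t=38: INC z by 9): {x=47, y=1, z=12}
  after event 9 (t=43: INC y by 8): {x=47, y=9, z=12}
  after event 10 (t=47: DEC x by 14): {x=33, y=9, z=12}
  after event 11 (t=55: INC x by 1): {x=34, y=9, z=12}
  after event 12 (t=57: INC z by 8): {x=34, y=9, z=20}

Answer: {x=34, y=9, z=20}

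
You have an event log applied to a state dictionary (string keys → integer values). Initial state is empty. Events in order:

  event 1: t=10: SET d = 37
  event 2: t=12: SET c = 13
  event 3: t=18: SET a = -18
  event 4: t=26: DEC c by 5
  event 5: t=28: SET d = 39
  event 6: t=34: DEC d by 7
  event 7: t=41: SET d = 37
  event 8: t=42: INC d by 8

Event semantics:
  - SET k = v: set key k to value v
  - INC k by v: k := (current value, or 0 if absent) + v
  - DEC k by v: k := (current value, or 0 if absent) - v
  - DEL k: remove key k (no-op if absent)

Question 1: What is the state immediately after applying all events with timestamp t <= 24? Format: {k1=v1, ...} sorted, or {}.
Answer: {a=-18, c=13, d=37}

Derivation:
Apply events with t <= 24 (3 events):
  after event 1 (t=10: SET d = 37): {d=37}
  after event 2 (t=12: SET c = 13): {c=13, d=37}
  after event 3 (t=18: SET a = -18): {a=-18, c=13, d=37}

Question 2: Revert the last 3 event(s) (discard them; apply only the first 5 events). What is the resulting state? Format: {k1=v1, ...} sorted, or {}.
Keep first 5 events (discard last 3):
  after event 1 (t=10: SET d = 37): {d=37}
  after event 2 (t=12: SET c = 13): {c=13, d=37}
  after event 3 (t=18: SET a = -18): {a=-18, c=13, d=37}
  after event 4 (t=26: DEC c by 5): {a=-18, c=8, d=37}
  after event 5 (t=28: SET d = 39): {a=-18, c=8, d=39}

Answer: {a=-18, c=8, d=39}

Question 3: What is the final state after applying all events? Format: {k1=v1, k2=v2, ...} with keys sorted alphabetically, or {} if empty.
Answer: {a=-18, c=8, d=45}

Derivation:
  after event 1 (t=10: SET d = 37): {d=37}
  after event 2 (t=12: SET c = 13): {c=13, d=37}
  after event 3 (t=18: SET a = -18): {a=-18, c=13, d=37}
  after event 4 (t=26: DEC c by 5): {a=-18, c=8, d=37}
  after event 5 (t=28: SET d = 39): {a=-18, c=8, d=39}
  after event 6 (t=34: DEC d by 7): {a=-18, c=8, d=32}
  after event 7 (t=41: SET d = 37): {a=-18, c=8, d=37}
  after event 8 (t=42: INC d by 8): {a=-18, c=8, d=45}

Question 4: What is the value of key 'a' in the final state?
Track key 'a' through all 8 events:
  event 1 (t=10: SET d = 37): a unchanged
  event 2 (t=12: SET c = 13): a unchanged
  event 3 (t=18: SET a = -18): a (absent) -> -18
  event 4 (t=26: DEC c by 5): a unchanged
  event 5 (t=28: SET d = 39): a unchanged
  event 6 (t=34: DEC d by 7): a unchanged
  event 7 (t=41: SET d = 37): a unchanged
  event 8 (t=42: INC d by 8): a unchanged
Final: a = -18

Answer: -18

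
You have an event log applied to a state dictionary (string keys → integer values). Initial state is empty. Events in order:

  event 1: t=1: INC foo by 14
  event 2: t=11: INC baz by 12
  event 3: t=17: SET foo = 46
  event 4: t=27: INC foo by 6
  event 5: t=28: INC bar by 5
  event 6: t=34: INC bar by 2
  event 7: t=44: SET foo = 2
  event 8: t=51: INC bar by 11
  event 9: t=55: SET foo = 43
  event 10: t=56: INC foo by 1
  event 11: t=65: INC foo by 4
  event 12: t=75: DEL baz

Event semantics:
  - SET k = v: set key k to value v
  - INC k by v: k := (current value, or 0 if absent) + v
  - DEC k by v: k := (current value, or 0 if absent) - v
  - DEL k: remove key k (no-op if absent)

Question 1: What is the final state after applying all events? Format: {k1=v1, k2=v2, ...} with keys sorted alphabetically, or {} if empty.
  after event 1 (t=1: INC foo by 14): {foo=14}
  after event 2 (t=11: INC baz by 12): {baz=12, foo=14}
  after event 3 (t=17: SET foo = 46): {baz=12, foo=46}
  after event 4 (t=27: INC foo by 6): {baz=12, foo=52}
  after event 5 (t=28: INC bar by 5): {bar=5, baz=12, foo=52}
  after event 6 (t=34: INC bar by 2): {bar=7, baz=12, foo=52}
  after event 7 (t=44: SET foo = 2): {bar=7, baz=12, foo=2}
  after event 8 (t=51: INC bar by 11): {bar=18, baz=12, foo=2}
  after event 9 (t=55: SET foo = 43): {bar=18, baz=12, foo=43}
  after event 10 (t=56: INC foo by 1): {bar=18, baz=12, foo=44}
  after event 11 (t=65: INC foo by 4): {bar=18, baz=12, foo=48}
  after event 12 (t=75: DEL baz): {bar=18, foo=48}

Answer: {bar=18, foo=48}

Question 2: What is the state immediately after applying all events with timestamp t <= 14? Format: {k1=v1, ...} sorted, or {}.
Answer: {baz=12, foo=14}

Derivation:
Apply events with t <= 14 (2 events):
  after event 1 (t=1: INC foo by 14): {foo=14}
  after event 2 (t=11: INC baz by 12): {baz=12, foo=14}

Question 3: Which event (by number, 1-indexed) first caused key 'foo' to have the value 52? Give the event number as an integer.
Looking for first event where foo becomes 52:
  event 1: foo = 14
  event 2: foo = 14
  event 3: foo = 46
  event 4: foo 46 -> 52  <-- first match

Answer: 4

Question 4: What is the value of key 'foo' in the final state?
Answer: 48

Derivation:
Track key 'foo' through all 12 events:
  event 1 (t=1: INC foo by 14): foo (absent) -> 14
  event 2 (t=11: INC baz by 12): foo unchanged
  event 3 (t=17: SET foo = 46): foo 14 -> 46
  event 4 (t=27: INC foo by 6): foo 46 -> 52
  event 5 (t=28: INC bar by 5): foo unchanged
  event 6 (t=34: INC bar by 2): foo unchanged
  event 7 (t=44: SET foo = 2): foo 52 -> 2
  event 8 (t=51: INC bar by 11): foo unchanged
  event 9 (t=55: SET foo = 43): foo 2 -> 43
  event 10 (t=56: INC foo by 1): foo 43 -> 44
  event 11 (t=65: INC foo by 4): foo 44 -> 48
  event 12 (t=75: DEL baz): foo unchanged
Final: foo = 48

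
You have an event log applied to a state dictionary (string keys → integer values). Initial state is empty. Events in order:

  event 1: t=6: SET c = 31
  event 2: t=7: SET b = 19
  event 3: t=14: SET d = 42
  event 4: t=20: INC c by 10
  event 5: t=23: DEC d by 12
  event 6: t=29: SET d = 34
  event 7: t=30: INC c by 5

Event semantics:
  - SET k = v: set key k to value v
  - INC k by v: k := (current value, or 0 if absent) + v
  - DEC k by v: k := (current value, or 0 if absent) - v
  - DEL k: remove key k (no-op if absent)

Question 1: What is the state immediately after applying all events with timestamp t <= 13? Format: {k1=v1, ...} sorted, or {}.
Answer: {b=19, c=31}

Derivation:
Apply events with t <= 13 (2 events):
  after event 1 (t=6: SET c = 31): {c=31}
  after event 2 (t=7: SET b = 19): {b=19, c=31}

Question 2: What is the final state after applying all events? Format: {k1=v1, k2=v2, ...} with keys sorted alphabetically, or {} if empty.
  after event 1 (t=6: SET c = 31): {c=31}
  after event 2 (t=7: SET b = 19): {b=19, c=31}
  after event 3 (t=14: SET d = 42): {b=19, c=31, d=42}
  after event 4 (t=20: INC c by 10): {b=19, c=41, d=42}
  after event 5 (t=23: DEC d by 12): {b=19, c=41, d=30}
  after event 6 (t=29: SET d = 34): {b=19, c=41, d=34}
  after event 7 (t=30: INC c by 5): {b=19, c=46, d=34}

Answer: {b=19, c=46, d=34}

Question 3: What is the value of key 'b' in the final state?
Answer: 19

Derivation:
Track key 'b' through all 7 events:
  event 1 (t=6: SET c = 31): b unchanged
  event 2 (t=7: SET b = 19): b (absent) -> 19
  event 3 (t=14: SET d = 42): b unchanged
  event 4 (t=20: INC c by 10): b unchanged
  event 5 (t=23: DEC d by 12): b unchanged
  event 6 (t=29: SET d = 34): b unchanged
  event 7 (t=30: INC c by 5): b unchanged
Final: b = 19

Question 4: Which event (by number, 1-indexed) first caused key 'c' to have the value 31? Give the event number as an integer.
Answer: 1

Derivation:
Looking for first event where c becomes 31:
  event 1: c (absent) -> 31  <-- first match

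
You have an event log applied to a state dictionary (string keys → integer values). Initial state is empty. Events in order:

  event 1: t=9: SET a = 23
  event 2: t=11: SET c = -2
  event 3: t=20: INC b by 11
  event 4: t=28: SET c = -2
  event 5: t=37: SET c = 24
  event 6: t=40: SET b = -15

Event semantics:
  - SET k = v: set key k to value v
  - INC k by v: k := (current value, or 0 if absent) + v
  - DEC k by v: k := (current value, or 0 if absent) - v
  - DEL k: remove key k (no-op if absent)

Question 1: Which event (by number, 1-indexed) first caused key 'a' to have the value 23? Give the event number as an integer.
Answer: 1

Derivation:
Looking for first event where a becomes 23:
  event 1: a (absent) -> 23  <-- first match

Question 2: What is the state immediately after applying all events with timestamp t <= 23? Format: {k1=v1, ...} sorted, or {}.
Apply events with t <= 23 (3 events):
  after event 1 (t=9: SET a = 23): {a=23}
  after event 2 (t=11: SET c = -2): {a=23, c=-2}
  after event 3 (t=20: INC b by 11): {a=23, b=11, c=-2}

Answer: {a=23, b=11, c=-2}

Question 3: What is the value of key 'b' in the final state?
Track key 'b' through all 6 events:
  event 1 (t=9: SET a = 23): b unchanged
  event 2 (t=11: SET c = -2): b unchanged
  event 3 (t=20: INC b by 11): b (absent) -> 11
  event 4 (t=28: SET c = -2): b unchanged
  event 5 (t=37: SET c = 24): b unchanged
  event 6 (t=40: SET b = -15): b 11 -> -15
Final: b = -15

Answer: -15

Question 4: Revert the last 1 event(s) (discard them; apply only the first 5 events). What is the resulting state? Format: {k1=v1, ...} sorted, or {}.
Answer: {a=23, b=11, c=24}

Derivation:
Keep first 5 events (discard last 1):
  after event 1 (t=9: SET a = 23): {a=23}
  after event 2 (t=11: SET c = -2): {a=23, c=-2}
  after event 3 (t=20: INC b by 11): {a=23, b=11, c=-2}
  after event 4 (t=28: SET c = -2): {a=23, b=11, c=-2}
  after event 5 (t=37: SET c = 24): {a=23, b=11, c=24}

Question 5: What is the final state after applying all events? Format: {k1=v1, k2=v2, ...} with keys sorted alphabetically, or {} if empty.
Answer: {a=23, b=-15, c=24}

Derivation:
  after event 1 (t=9: SET a = 23): {a=23}
  after event 2 (t=11: SET c = -2): {a=23, c=-2}
  after event 3 (t=20: INC b by 11): {a=23, b=11, c=-2}
  after event 4 (t=28: SET c = -2): {a=23, b=11, c=-2}
  after event 5 (t=37: SET c = 24): {a=23, b=11, c=24}
  after event 6 (t=40: SET b = -15): {a=23, b=-15, c=24}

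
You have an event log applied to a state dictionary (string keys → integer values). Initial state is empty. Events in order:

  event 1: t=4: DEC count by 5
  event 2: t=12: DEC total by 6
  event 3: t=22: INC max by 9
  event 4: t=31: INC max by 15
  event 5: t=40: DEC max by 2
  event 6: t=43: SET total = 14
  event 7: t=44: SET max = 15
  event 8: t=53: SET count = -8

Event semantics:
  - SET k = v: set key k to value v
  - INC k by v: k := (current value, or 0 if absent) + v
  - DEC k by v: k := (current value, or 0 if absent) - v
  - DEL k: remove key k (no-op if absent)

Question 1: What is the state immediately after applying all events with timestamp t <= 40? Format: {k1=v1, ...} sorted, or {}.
Answer: {count=-5, max=22, total=-6}

Derivation:
Apply events with t <= 40 (5 events):
  after event 1 (t=4: DEC count by 5): {count=-5}
  after event 2 (t=12: DEC total by 6): {count=-5, total=-6}
  after event 3 (t=22: INC max by 9): {count=-5, max=9, total=-6}
  after event 4 (t=31: INC max by 15): {count=-5, max=24, total=-6}
  after event 5 (t=40: DEC max by 2): {count=-5, max=22, total=-6}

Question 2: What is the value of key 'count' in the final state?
Track key 'count' through all 8 events:
  event 1 (t=4: DEC count by 5): count (absent) -> -5
  event 2 (t=12: DEC total by 6): count unchanged
  event 3 (t=22: INC max by 9): count unchanged
  event 4 (t=31: INC max by 15): count unchanged
  event 5 (t=40: DEC max by 2): count unchanged
  event 6 (t=43: SET total = 14): count unchanged
  event 7 (t=44: SET max = 15): count unchanged
  event 8 (t=53: SET count = -8): count -5 -> -8
Final: count = -8

Answer: -8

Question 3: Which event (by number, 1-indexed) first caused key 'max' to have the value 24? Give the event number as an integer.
Looking for first event where max becomes 24:
  event 3: max = 9
  event 4: max 9 -> 24  <-- first match

Answer: 4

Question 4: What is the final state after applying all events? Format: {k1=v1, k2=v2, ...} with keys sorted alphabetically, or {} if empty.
Answer: {count=-8, max=15, total=14}

Derivation:
  after event 1 (t=4: DEC count by 5): {count=-5}
  after event 2 (t=12: DEC total by 6): {count=-5, total=-6}
  after event 3 (t=22: INC max by 9): {count=-5, max=9, total=-6}
  after event 4 (t=31: INC max by 15): {count=-5, max=24, total=-6}
  after event 5 (t=40: DEC max by 2): {count=-5, max=22, total=-6}
  after event 6 (t=43: SET total = 14): {count=-5, max=22, total=14}
  after event 7 (t=44: SET max = 15): {count=-5, max=15, total=14}
  after event 8 (t=53: SET count = -8): {count=-8, max=15, total=14}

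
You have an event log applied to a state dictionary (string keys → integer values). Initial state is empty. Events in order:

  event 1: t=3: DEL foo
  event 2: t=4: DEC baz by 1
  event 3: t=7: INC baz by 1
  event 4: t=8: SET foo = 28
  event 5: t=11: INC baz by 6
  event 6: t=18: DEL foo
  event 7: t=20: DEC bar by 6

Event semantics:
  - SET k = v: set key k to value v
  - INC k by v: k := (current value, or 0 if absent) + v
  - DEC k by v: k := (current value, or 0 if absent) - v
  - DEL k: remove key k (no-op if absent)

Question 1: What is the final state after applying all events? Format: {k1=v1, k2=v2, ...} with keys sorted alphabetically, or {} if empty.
  after event 1 (t=3: DEL foo): {}
  after event 2 (t=4: DEC baz by 1): {baz=-1}
  after event 3 (t=7: INC baz by 1): {baz=0}
  after event 4 (t=8: SET foo = 28): {baz=0, foo=28}
  after event 5 (t=11: INC baz by 6): {baz=6, foo=28}
  after event 6 (t=18: DEL foo): {baz=6}
  after event 7 (t=20: DEC bar by 6): {bar=-6, baz=6}

Answer: {bar=-6, baz=6}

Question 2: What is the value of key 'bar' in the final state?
Answer: -6

Derivation:
Track key 'bar' through all 7 events:
  event 1 (t=3: DEL foo): bar unchanged
  event 2 (t=4: DEC baz by 1): bar unchanged
  event 3 (t=7: INC baz by 1): bar unchanged
  event 4 (t=8: SET foo = 28): bar unchanged
  event 5 (t=11: INC baz by 6): bar unchanged
  event 6 (t=18: DEL foo): bar unchanged
  event 7 (t=20: DEC bar by 6): bar (absent) -> -6
Final: bar = -6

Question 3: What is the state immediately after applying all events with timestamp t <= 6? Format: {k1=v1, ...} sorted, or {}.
Apply events with t <= 6 (2 events):
  after event 1 (t=3: DEL foo): {}
  after event 2 (t=4: DEC baz by 1): {baz=-1}

Answer: {baz=-1}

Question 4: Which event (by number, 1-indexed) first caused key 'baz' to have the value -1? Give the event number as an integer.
Looking for first event where baz becomes -1:
  event 2: baz (absent) -> -1  <-- first match

Answer: 2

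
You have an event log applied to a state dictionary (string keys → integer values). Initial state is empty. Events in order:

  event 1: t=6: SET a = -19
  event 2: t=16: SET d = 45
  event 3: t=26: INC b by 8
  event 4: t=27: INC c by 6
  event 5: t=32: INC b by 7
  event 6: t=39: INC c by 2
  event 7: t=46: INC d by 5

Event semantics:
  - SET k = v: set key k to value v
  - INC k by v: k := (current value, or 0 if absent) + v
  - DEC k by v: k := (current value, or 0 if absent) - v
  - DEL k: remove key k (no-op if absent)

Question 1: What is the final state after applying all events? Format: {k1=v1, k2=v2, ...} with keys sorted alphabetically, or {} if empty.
  after event 1 (t=6: SET a = -19): {a=-19}
  after event 2 (t=16: SET d = 45): {a=-19, d=45}
  after event 3 (t=26: INC b by 8): {a=-19, b=8, d=45}
  after event 4 (t=27: INC c by 6): {a=-19, b=8, c=6, d=45}
  after event 5 (t=32: INC b by 7): {a=-19, b=15, c=6, d=45}
  after event 6 (t=39: INC c by 2): {a=-19, b=15, c=8, d=45}
  after event 7 (t=46: INC d by 5): {a=-19, b=15, c=8, d=50}

Answer: {a=-19, b=15, c=8, d=50}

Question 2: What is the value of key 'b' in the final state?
Answer: 15

Derivation:
Track key 'b' through all 7 events:
  event 1 (t=6: SET a = -19): b unchanged
  event 2 (t=16: SET d = 45): b unchanged
  event 3 (t=26: INC b by 8): b (absent) -> 8
  event 4 (t=27: INC c by 6): b unchanged
  event 5 (t=32: INC b by 7): b 8 -> 15
  event 6 (t=39: INC c by 2): b unchanged
  event 7 (t=46: INC d by 5): b unchanged
Final: b = 15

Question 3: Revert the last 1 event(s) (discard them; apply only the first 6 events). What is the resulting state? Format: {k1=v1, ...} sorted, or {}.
Answer: {a=-19, b=15, c=8, d=45}

Derivation:
Keep first 6 events (discard last 1):
  after event 1 (t=6: SET a = -19): {a=-19}
  after event 2 (t=16: SET d = 45): {a=-19, d=45}
  after event 3 (t=26: INC b by 8): {a=-19, b=8, d=45}
  after event 4 (t=27: INC c by 6): {a=-19, b=8, c=6, d=45}
  after event 5 (t=32: INC b by 7): {a=-19, b=15, c=6, d=45}
  after event 6 (t=39: INC c by 2): {a=-19, b=15, c=8, d=45}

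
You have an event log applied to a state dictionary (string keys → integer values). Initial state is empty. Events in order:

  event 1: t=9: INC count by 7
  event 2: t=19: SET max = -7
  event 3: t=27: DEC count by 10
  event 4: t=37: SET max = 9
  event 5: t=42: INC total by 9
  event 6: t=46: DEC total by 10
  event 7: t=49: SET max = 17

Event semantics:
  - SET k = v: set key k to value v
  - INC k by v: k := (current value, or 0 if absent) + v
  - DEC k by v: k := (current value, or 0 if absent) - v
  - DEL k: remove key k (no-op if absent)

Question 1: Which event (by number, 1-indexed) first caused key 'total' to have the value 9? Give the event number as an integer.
Looking for first event where total becomes 9:
  event 5: total (absent) -> 9  <-- first match

Answer: 5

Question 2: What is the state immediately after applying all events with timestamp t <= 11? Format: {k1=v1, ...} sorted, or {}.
Answer: {count=7}

Derivation:
Apply events with t <= 11 (1 events):
  after event 1 (t=9: INC count by 7): {count=7}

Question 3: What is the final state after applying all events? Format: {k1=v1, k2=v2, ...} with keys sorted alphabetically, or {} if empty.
Answer: {count=-3, max=17, total=-1}

Derivation:
  after event 1 (t=9: INC count by 7): {count=7}
  after event 2 (t=19: SET max = -7): {count=7, max=-7}
  after event 3 (t=27: DEC count by 10): {count=-3, max=-7}
  after event 4 (t=37: SET max = 9): {count=-3, max=9}
  after event 5 (t=42: INC total by 9): {count=-3, max=9, total=9}
  after event 6 (t=46: DEC total by 10): {count=-3, max=9, total=-1}
  after event 7 (t=49: SET max = 17): {count=-3, max=17, total=-1}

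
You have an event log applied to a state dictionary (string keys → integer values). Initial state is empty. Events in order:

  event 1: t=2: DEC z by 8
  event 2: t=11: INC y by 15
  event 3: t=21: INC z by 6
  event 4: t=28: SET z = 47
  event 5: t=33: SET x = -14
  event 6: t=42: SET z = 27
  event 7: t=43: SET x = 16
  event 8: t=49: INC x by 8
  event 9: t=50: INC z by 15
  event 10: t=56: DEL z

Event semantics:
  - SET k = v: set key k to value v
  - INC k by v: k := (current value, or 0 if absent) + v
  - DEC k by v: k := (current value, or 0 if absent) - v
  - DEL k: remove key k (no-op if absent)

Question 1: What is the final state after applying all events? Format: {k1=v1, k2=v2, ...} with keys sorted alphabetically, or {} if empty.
Answer: {x=24, y=15}

Derivation:
  after event 1 (t=2: DEC z by 8): {z=-8}
  after event 2 (t=11: INC y by 15): {y=15, z=-8}
  after event 3 (t=21: INC z by 6): {y=15, z=-2}
  after event 4 (t=28: SET z = 47): {y=15, z=47}
  after event 5 (t=33: SET x = -14): {x=-14, y=15, z=47}
  after event 6 (t=42: SET z = 27): {x=-14, y=15, z=27}
  after event 7 (t=43: SET x = 16): {x=16, y=15, z=27}
  after event 8 (t=49: INC x by 8): {x=24, y=15, z=27}
  after event 9 (t=50: INC z by 15): {x=24, y=15, z=42}
  after event 10 (t=56: DEL z): {x=24, y=15}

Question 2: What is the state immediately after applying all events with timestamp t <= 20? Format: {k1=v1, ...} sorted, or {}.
Apply events with t <= 20 (2 events):
  after event 1 (t=2: DEC z by 8): {z=-8}
  after event 2 (t=11: INC y by 15): {y=15, z=-8}

Answer: {y=15, z=-8}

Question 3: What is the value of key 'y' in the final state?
Answer: 15

Derivation:
Track key 'y' through all 10 events:
  event 1 (t=2: DEC z by 8): y unchanged
  event 2 (t=11: INC y by 15): y (absent) -> 15
  event 3 (t=21: INC z by 6): y unchanged
  event 4 (t=28: SET z = 47): y unchanged
  event 5 (t=33: SET x = -14): y unchanged
  event 6 (t=42: SET z = 27): y unchanged
  event 7 (t=43: SET x = 16): y unchanged
  event 8 (t=49: INC x by 8): y unchanged
  event 9 (t=50: INC z by 15): y unchanged
  event 10 (t=56: DEL z): y unchanged
Final: y = 15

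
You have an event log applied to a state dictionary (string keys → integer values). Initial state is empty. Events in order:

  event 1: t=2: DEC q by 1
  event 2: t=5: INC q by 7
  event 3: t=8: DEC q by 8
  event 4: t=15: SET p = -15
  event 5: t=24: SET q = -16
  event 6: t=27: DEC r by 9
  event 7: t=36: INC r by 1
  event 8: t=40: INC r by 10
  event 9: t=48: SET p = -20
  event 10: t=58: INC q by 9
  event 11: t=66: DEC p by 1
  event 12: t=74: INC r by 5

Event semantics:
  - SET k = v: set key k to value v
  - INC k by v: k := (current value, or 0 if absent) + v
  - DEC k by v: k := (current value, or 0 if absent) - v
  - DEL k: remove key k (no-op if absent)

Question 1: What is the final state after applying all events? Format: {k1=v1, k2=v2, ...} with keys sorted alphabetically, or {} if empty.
  after event 1 (t=2: DEC q by 1): {q=-1}
  after event 2 (t=5: INC q by 7): {q=6}
  after event 3 (t=8: DEC q by 8): {q=-2}
  after event 4 (t=15: SET p = -15): {p=-15, q=-2}
  after event 5 (t=24: SET q = -16): {p=-15, q=-16}
  after event 6 (t=27: DEC r by 9): {p=-15, q=-16, r=-9}
  after event 7 (t=36: INC r by 1): {p=-15, q=-16, r=-8}
  after event 8 (t=40: INC r by 10): {p=-15, q=-16, r=2}
  after event 9 (t=48: SET p = -20): {p=-20, q=-16, r=2}
  after event 10 (t=58: INC q by 9): {p=-20, q=-7, r=2}
  after event 11 (t=66: DEC p by 1): {p=-21, q=-7, r=2}
  after event 12 (t=74: INC r by 5): {p=-21, q=-7, r=7}

Answer: {p=-21, q=-7, r=7}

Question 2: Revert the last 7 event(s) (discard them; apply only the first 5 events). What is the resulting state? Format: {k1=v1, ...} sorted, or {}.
Answer: {p=-15, q=-16}

Derivation:
Keep first 5 events (discard last 7):
  after event 1 (t=2: DEC q by 1): {q=-1}
  after event 2 (t=5: INC q by 7): {q=6}
  after event 3 (t=8: DEC q by 8): {q=-2}
  after event 4 (t=15: SET p = -15): {p=-15, q=-2}
  after event 5 (t=24: SET q = -16): {p=-15, q=-16}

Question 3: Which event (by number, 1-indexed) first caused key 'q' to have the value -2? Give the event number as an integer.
Looking for first event where q becomes -2:
  event 1: q = -1
  event 2: q = 6
  event 3: q 6 -> -2  <-- first match

Answer: 3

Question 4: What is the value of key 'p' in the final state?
Track key 'p' through all 12 events:
  event 1 (t=2: DEC q by 1): p unchanged
  event 2 (t=5: INC q by 7): p unchanged
  event 3 (t=8: DEC q by 8): p unchanged
  event 4 (t=15: SET p = -15): p (absent) -> -15
  event 5 (t=24: SET q = -16): p unchanged
  event 6 (t=27: DEC r by 9): p unchanged
  event 7 (t=36: INC r by 1): p unchanged
  event 8 (t=40: INC r by 10): p unchanged
  event 9 (t=48: SET p = -20): p -15 -> -20
  event 10 (t=58: INC q by 9): p unchanged
  event 11 (t=66: DEC p by 1): p -20 -> -21
  event 12 (t=74: INC r by 5): p unchanged
Final: p = -21

Answer: -21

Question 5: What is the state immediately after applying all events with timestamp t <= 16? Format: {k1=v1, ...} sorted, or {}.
Apply events with t <= 16 (4 events):
  after event 1 (t=2: DEC q by 1): {q=-1}
  after event 2 (t=5: INC q by 7): {q=6}
  after event 3 (t=8: DEC q by 8): {q=-2}
  after event 4 (t=15: SET p = -15): {p=-15, q=-2}

Answer: {p=-15, q=-2}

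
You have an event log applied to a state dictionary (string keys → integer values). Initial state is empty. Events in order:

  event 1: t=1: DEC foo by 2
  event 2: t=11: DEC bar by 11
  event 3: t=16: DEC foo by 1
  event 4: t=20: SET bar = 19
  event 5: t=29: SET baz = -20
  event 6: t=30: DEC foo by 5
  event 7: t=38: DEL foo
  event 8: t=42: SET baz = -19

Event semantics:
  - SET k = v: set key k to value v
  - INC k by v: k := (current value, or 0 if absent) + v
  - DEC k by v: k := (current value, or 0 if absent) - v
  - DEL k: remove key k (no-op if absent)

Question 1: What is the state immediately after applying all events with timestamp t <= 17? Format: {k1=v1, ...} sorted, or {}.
Answer: {bar=-11, foo=-3}

Derivation:
Apply events with t <= 17 (3 events):
  after event 1 (t=1: DEC foo by 2): {foo=-2}
  after event 2 (t=11: DEC bar by 11): {bar=-11, foo=-2}
  after event 3 (t=16: DEC foo by 1): {bar=-11, foo=-3}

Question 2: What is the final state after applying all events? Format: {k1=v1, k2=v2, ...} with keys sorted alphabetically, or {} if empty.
Answer: {bar=19, baz=-19}

Derivation:
  after event 1 (t=1: DEC foo by 2): {foo=-2}
  after event 2 (t=11: DEC bar by 11): {bar=-11, foo=-2}
  after event 3 (t=16: DEC foo by 1): {bar=-11, foo=-3}
  after event 4 (t=20: SET bar = 19): {bar=19, foo=-3}
  after event 5 (t=29: SET baz = -20): {bar=19, baz=-20, foo=-3}
  after event 6 (t=30: DEC foo by 5): {bar=19, baz=-20, foo=-8}
  after event 7 (t=38: DEL foo): {bar=19, baz=-20}
  after event 8 (t=42: SET baz = -19): {bar=19, baz=-19}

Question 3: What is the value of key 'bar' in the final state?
Answer: 19

Derivation:
Track key 'bar' through all 8 events:
  event 1 (t=1: DEC foo by 2): bar unchanged
  event 2 (t=11: DEC bar by 11): bar (absent) -> -11
  event 3 (t=16: DEC foo by 1): bar unchanged
  event 4 (t=20: SET bar = 19): bar -11 -> 19
  event 5 (t=29: SET baz = -20): bar unchanged
  event 6 (t=30: DEC foo by 5): bar unchanged
  event 7 (t=38: DEL foo): bar unchanged
  event 8 (t=42: SET baz = -19): bar unchanged
Final: bar = 19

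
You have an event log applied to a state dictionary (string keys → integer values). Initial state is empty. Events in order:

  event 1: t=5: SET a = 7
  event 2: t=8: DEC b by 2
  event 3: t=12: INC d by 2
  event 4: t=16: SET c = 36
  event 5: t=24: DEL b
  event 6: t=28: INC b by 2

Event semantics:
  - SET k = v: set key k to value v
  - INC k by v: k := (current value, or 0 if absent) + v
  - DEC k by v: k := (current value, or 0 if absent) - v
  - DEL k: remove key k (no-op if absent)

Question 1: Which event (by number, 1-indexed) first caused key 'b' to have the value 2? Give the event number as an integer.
Answer: 6

Derivation:
Looking for first event where b becomes 2:
  event 2: b = -2
  event 3: b = -2
  event 4: b = -2
  event 5: b = (absent)
  event 6: b (absent) -> 2  <-- first match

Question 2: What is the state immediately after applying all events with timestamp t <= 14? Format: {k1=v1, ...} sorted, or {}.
Answer: {a=7, b=-2, d=2}

Derivation:
Apply events with t <= 14 (3 events):
  after event 1 (t=5: SET a = 7): {a=7}
  after event 2 (t=8: DEC b by 2): {a=7, b=-2}
  after event 3 (t=12: INC d by 2): {a=7, b=-2, d=2}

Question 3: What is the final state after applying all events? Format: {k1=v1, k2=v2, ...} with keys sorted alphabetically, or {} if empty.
  after event 1 (t=5: SET a = 7): {a=7}
  after event 2 (t=8: DEC b by 2): {a=7, b=-2}
  after event 3 (t=12: INC d by 2): {a=7, b=-2, d=2}
  after event 4 (t=16: SET c = 36): {a=7, b=-2, c=36, d=2}
  after event 5 (t=24: DEL b): {a=7, c=36, d=2}
  after event 6 (t=28: INC b by 2): {a=7, b=2, c=36, d=2}

Answer: {a=7, b=2, c=36, d=2}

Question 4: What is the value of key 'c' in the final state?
Track key 'c' through all 6 events:
  event 1 (t=5: SET a = 7): c unchanged
  event 2 (t=8: DEC b by 2): c unchanged
  event 3 (t=12: INC d by 2): c unchanged
  event 4 (t=16: SET c = 36): c (absent) -> 36
  event 5 (t=24: DEL b): c unchanged
  event 6 (t=28: INC b by 2): c unchanged
Final: c = 36

Answer: 36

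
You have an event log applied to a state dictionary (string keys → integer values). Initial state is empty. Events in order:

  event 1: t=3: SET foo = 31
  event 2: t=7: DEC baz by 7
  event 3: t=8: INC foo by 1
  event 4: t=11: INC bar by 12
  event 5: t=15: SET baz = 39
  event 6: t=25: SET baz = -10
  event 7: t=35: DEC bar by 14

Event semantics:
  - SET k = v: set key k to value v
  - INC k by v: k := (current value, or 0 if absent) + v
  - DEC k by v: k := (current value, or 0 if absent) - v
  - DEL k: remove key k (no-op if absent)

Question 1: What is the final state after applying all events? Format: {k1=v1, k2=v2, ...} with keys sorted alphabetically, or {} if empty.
Answer: {bar=-2, baz=-10, foo=32}

Derivation:
  after event 1 (t=3: SET foo = 31): {foo=31}
  after event 2 (t=7: DEC baz by 7): {baz=-7, foo=31}
  after event 3 (t=8: INC foo by 1): {baz=-7, foo=32}
  after event 4 (t=11: INC bar by 12): {bar=12, baz=-7, foo=32}
  after event 5 (t=15: SET baz = 39): {bar=12, baz=39, foo=32}
  after event 6 (t=25: SET baz = -10): {bar=12, baz=-10, foo=32}
  after event 7 (t=35: DEC bar by 14): {bar=-2, baz=-10, foo=32}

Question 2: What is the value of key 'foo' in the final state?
Answer: 32

Derivation:
Track key 'foo' through all 7 events:
  event 1 (t=3: SET foo = 31): foo (absent) -> 31
  event 2 (t=7: DEC baz by 7): foo unchanged
  event 3 (t=8: INC foo by 1): foo 31 -> 32
  event 4 (t=11: INC bar by 12): foo unchanged
  event 5 (t=15: SET baz = 39): foo unchanged
  event 6 (t=25: SET baz = -10): foo unchanged
  event 7 (t=35: DEC bar by 14): foo unchanged
Final: foo = 32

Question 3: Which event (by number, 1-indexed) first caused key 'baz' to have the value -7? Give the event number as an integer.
Answer: 2

Derivation:
Looking for first event where baz becomes -7:
  event 2: baz (absent) -> -7  <-- first match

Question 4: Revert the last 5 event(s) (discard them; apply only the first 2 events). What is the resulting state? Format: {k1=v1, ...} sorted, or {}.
Answer: {baz=-7, foo=31}

Derivation:
Keep first 2 events (discard last 5):
  after event 1 (t=3: SET foo = 31): {foo=31}
  after event 2 (t=7: DEC baz by 7): {baz=-7, foo=31}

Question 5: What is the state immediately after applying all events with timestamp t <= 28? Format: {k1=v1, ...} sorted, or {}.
Apply events with t <= 28 (6 events):
  after event 1 (t=3: SET foo = 31): {foo=31}
  after event 2 (t=7: DEC baz by 7): {baz=-7, foo=31}
  after event 3 (t=8: INC foo by 1): {baz=-7, foo=32}
  after event 4 (t=11: INC bar by 12): {bar=12, baz=-7, foo=32}
  after event 5 (t=15: SET baz = 39): {bar=12, baz=39, foo=32}
  after event 6 (t=25: SET baz = -10): {bar=12, baz=-10, foo=32}

Answer: {bar=12, baz=-10, foo=32}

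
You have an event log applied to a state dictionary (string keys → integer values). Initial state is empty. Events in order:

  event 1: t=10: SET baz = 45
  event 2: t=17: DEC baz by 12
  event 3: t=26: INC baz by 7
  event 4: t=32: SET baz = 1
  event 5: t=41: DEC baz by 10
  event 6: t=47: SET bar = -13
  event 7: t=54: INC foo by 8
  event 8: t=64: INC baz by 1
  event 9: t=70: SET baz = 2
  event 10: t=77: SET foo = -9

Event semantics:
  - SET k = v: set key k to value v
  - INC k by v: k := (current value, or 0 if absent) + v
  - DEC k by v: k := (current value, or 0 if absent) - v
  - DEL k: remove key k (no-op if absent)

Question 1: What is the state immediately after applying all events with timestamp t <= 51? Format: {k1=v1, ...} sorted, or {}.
Answer: {bar=-13, baz=-9}

Derivation:
Apply events with t <= 51 (6 events):
  after event 1 (t=10: SET baz = 45): {baz=45}
  after event 2 (t=17: DEC baz by 12): {baz=33}
  after event 3 (t=26: INC baz by 7): {baz=40}
  after event 4 (t=32: SET baz = 1): {baz=1}
  after event 5 (t=41: DEC baz by 10): {baz=-9}
  after event 6 (t=47: SET bar = -13): {bar=-13, baz=-9}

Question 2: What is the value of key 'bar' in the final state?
Track key 'bar' through all 10 events:
  event 1 (t=10: SET baz = 45): bar unchanged
  event 2 (t=17: DEC baz by 12): bar unchanged
  event 3 (t=26: INC baz by 7): bar unchanged
  event 4 (t=32: SET baz = 1): bar unchanged
  event 5 (t=41: DEC baz by 10): bar unchanged
  event 6 (t=47: SET bar = -13): bar (absent) -> -13
  event 7 (t=54: INC foo by 8): bar unchanged
  event 8 (t=64: INC baz by 1): bar unchanged
  event 9 (t=70: SET baz = 2): bar unchanged
  event 10 (t=77: SET foo = -9): bar unchanged
Final: bar = -13

Answer: -13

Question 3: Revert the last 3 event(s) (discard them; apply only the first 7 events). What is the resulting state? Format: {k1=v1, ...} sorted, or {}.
Keep first 7 events (discard last 3):
  after event 1 (t=10: SET baz = 45): {baz=45}
  after event 2 (t=17: DEC baz by 12): {baz=33}
  after event 3 (t=26: INC baz by 7): {baz=40}
  after event 4 (t=32: SET baz = 1): {baz=1}
  after event 5 (t=41: DEC baz by 10): {baz=-9}
  after event 6 (t=47: SET bar = -13): {bar=-13, baz=-9}
  after event 7 (t=54: INC foo by 8): {bar=-13, baz=-9, foo=8}

Answer: {bar=-13, baz=-9, foo=8}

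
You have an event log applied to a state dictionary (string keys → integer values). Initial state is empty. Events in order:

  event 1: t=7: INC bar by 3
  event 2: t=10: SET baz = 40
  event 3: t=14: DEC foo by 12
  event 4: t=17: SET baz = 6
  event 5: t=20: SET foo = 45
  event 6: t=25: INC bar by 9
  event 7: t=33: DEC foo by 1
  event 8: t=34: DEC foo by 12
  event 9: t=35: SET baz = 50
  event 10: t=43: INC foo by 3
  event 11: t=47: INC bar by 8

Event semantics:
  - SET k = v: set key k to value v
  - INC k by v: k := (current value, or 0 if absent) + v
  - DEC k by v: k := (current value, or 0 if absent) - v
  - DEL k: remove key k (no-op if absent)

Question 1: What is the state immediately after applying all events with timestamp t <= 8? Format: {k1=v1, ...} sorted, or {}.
Apply events with t <= 8 (1 events):
  after event 1 (t=7: INC bar by 3): {bar=3}

Answer: {bar=3}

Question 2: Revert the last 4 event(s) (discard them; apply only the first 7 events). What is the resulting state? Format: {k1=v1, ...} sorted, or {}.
Keep first 7 events (discard last 4):
  after event 1 (t=7: INC bar by 3): {bar=3}
  after event 2 (t=10: SET baz = 40): {bar=3, baz=40}
  after event 3 (t=14: DEC foo by 12): {bar=3, baz=40, foo=-12}
  after event 4 (t=17: SET baz = 6): {bar=3, baz=6, foo=-12}
  after event 5 (t=20: SET foo = 45): {bar=3, baz=6, foo=45}
  after event 6 (t=25: INC bar by 9): {bar=12, baz=6, foo=45}
  after event 7 (t=33: DEC foo by 1): {bar=12, baz=6, foo=44}

Answer: {bar=12, baz=6, foo=44}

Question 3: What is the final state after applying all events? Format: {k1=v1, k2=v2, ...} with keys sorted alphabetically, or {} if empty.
  after event 1 (t=7: INC bar by 3): {bar=3}
  after event 2 (t=10: SET baz = 40): {bar=3, baz=40}
  after event 3 (t=14: DEC foo by 12): {bar=3, baz=40, foo=-12}
  after event 4 (t=17: SET baz = 6): {bar=3, baz=6, foo=-12}
  after event 5 (t=20: SET foo = 45): {bar=3, baz=6, foo=45}
  after event 6 (t=25: INC bar by 9): {bar=12, baz=6, foo=45}
  after event 7 (t=33: DEC foo by 1): {bar=12, baz=6, foo=44}
  after event 8 (t=34: DEC foo by 12): {bar=12, baz=6, foo=32}
  after event 9 (t=35: SET baz = 50): {bar=12, baz=50, foo=32}
  after event 10 (t=43: INC foo by 3): {bar=12, baz=50, foo=35}
  after event 11 (t=47: INC bar by 8): {bar=20, baz=50, foo=35}

Answer: {bar=20, baz=50, foo=35}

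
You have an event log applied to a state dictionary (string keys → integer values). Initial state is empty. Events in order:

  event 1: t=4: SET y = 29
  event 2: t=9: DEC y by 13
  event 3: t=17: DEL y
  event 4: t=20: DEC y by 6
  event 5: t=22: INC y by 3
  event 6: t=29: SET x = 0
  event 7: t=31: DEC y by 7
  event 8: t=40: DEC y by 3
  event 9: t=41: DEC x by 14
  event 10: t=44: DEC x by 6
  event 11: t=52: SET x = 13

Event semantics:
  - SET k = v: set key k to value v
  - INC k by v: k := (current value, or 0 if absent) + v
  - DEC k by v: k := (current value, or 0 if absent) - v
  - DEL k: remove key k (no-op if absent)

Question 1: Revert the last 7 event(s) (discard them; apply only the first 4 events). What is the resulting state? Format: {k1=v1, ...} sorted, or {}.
Answer: {y=-6}

Derivation:
Keep first 4 events (discard last 7):
  after event 1 (t=4: SET y = 29): {y=29}
  after event 2 (t=9: DEC y by 13): {y=16}
  after event 3 (t=17: DEL y): {}
  after event 4 (t=20: DEC y by 6): {y=-6}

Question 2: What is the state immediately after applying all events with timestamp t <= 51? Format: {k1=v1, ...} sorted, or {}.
Answer: {x=-20, y=-13}

Derivation:
Apply events with t <= 51 (10 events):
  after event 1 (t=4: SET y = 29): {y=29}
  after event 2 (t=9: DEC y by 13): {y=16}
  after event 3 (t=17: DEL y): {}
  after event 4 (t=20: DEC y by 6): {y=-6}
  after event 5 (t=22: INC y by 3): {y=-3}
  after event 6 (t=29: SET x = 0): {x=0, y=-3}
  after event 7 (t=31: DEC y by 7): {x=0, y=-10}
  after event 8 (t=40: DEC y by 3): {x=0, y=-13}
  after event 9 (t=41: DEC x by 14): {x=-14, y=-13}
  after event 10 (t=44: DEC x by 6): {x=-20, y=-13}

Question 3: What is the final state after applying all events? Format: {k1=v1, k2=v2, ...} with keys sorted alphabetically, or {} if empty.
Answer: {x=13, y=-13}

Derivation:
  after event 1 (t=4: SET y = 29): {y=29}
  after event 2 (t=9: DEC y by 13): {y=16}
  after event 3 (t=17: DEL y): {}
  after event 4 (t=20: DEC y by 6): {y=-6}
  after event 5 (t=22: INC y by 3): {y=-3}
  after event 6 (t=29: SET x = 0): {x=0, y=-3}
  after event 7 (t=31: DEC y by 7): {x=0, y=-10}
  after event 8 (t=40: DEC y by 3): {x=0, y=-13}
  after event 9 (t=41: DEC x by 14): {x=-14, y=-13}
  after event 10 (t=44: DEC x by 6): {x=-20, y=-13}
  after event 11 (t=52: SET x = 13): {x=13, y=-13}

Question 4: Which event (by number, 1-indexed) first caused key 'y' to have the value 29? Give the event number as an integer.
Looking for first event where y becomes 29:
  event 1: y (absent) -> 29  <-- first match

Answer: 1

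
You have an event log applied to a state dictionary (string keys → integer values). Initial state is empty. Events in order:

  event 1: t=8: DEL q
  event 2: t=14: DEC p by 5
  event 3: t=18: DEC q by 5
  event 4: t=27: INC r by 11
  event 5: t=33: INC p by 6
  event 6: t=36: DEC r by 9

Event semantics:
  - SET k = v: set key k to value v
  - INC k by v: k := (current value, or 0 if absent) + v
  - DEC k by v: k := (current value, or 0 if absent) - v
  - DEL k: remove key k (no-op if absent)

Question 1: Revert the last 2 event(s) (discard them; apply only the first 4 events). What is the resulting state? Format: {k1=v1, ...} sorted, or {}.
Keep first 4 events (discard last 2):
  after event 1 (t=8: DEL q): {}
  after event 2 (t=14: DEC p by 5): {p=-5}
  after event 3 (t=18: DEC q by 5): {p=-5, q=-5}
  after event 4 (t=27: INC r by 11): {p=-5, q=-5, r=11}

Answer: {p=-5, q=-5, r=11}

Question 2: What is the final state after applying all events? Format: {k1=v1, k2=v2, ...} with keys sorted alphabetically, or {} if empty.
Answer: {p=1, q=-5, r=2}

Derivation:
  after event 1 (t=8: DEL q): {}
  after event 2 (t=14: DEC p by 5): {p=-5}
  after event 3 (t=18: DEC q by 5): {p=-5, q=-5}
  after event 4 (t=27: INC r by 11): {p=-5, q=-5, r=11}
  after event 5 (t=33: INC p by 6): {p=1, q=-5, r=11}
  after event 6 (t=36: DEC r by 9): {p=1, q=-5, r=2}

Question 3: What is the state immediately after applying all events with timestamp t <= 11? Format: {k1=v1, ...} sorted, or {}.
Apply events with t <= 11 (1 events):
  after event 1 (t=8: DEL q): {}

Answer: {}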